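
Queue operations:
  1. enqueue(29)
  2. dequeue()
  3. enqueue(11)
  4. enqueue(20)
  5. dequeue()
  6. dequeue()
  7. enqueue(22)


enqueue(29) -> [29]
dequeue()->29, []
enqueue(11) -> [11]
enqueue(20) -> [11, 20]
dequeue()->11, [20]
dequeue()->20, []
enqueue(22) -> [22]

Final queue: [22]


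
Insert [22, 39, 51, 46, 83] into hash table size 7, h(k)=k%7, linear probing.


Insert 22: h=1 -> slot 1
Insert 39: h=4 -> slot 4
Insert 51: h=2 -> slot 2
Insert 46: h=4, 1 probes -> slot 5
Insert 83: h=6 -> slot 6

Table: [None, 22, 51, None, 39, 46, 83]


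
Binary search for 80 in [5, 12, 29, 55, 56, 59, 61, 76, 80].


Step 1: lo=0, hi=8, mid=4, val=56
Step 2: lo=5, hi=8, mid=6, val=61
Step 3: lo=7, hi=8, mid=7, val=76
Step 4: lo=8, hi=8, mid=8, val=80

Found at index 8


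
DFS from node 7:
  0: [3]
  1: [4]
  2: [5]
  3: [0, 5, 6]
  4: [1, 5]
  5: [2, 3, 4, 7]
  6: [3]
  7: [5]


Visit 7, push [5]
Visit 5, push [4, 3, 2]
Visit 2, push []
Visit 3, push [6, 0]
Visit 0, push []
Visit 6, push []
Visit 4, push [1]
Visit 1, push []

DFS order: [7, 5, 2, 3, 0, 6, 4, 1]


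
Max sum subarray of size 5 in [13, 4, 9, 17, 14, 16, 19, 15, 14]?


[0:5]: 57
[1:6]: 60
[2:7]: 75
[3:8]: 81
[4:9]: 78

Max: 81 at [3:8]


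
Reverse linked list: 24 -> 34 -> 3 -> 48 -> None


Step 1: curr=24, set curr.next=prev(None) | reversed so far: 24
Step 2: curr=34, set curr.next=prev(24) | reversed so far: 34 -> 24
Step 3: curr=3, set curr.next=prev(34) | reversed so far: 3 -> 34 -> 24
Step 4: curr=48, set curr.next=prev(3) | reversed so far: 48 -> 3 -> 34 -> 24

48 -> 3 -> 34 -> 24 -> None


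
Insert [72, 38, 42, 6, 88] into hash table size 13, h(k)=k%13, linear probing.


Insert 72: h=7 -> slot 7
Insert 38: h=12 -> slot 12
Insert 42: h=3 -> slot 3
Insert 6: h=6 -> slot 6
Insert 88: h=10 -> slot 10

Table: [None, None, None, 42, None, None, 6, 72, None, None, 88, None, 38]


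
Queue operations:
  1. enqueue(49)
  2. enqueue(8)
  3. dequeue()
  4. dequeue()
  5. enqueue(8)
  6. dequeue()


enqueue(49) -> [49]
enqueue(8) -> [49, 8]
dequeue()->49, [8]
dequeue()->8, []
enqueue(8) -> [8]
dequeue()->8, []

Final queue: []


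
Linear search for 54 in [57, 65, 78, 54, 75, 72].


i=0: 57!=54
i=1: 65!=54
i=2: 78!=54
i=3: 54==54 found!

Found at 3, 4 comps


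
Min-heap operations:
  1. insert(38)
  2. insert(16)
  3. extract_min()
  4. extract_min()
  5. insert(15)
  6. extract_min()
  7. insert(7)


insert(38) -> [38]
insert(16) -> [16, 38]
extract_min()->16, [38]
extract_min()->38, []
insert(15) -> [15]
extract_min()->15, []
insert(7) -> [7]

Final heap: [7]


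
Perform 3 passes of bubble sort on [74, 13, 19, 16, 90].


Initial: [74, 13, 19, 16, 90]
Pass 1: [13, 19, 16, 74, 90] (3 swaps)
Pass 2: [13, 16, 19, 74, 90] (1 swaps)
Pass 3: [13, 16, 19, 74, 90] (0 swaps)

After 3 passes: [13, 16, 19, 74, 90]


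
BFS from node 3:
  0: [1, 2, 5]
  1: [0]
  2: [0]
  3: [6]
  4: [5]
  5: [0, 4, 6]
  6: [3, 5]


Visit 3, enqueue [6]
Visit 6, enqueue [5]
Visit 5, enqueue [0, 4]
Visit 0, enqueue [1, 2]
Visit 4, enqueue []
Visit 1, enqueue []
Visit 2, enqueue []

BFS order: [3, 6, 5, 0, 4, 1, 2]


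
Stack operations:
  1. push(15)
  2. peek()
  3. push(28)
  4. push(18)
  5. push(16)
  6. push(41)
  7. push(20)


push(15) -> [15]
peek()->15
push(28) -> [15, 28]
push(18) -> [15, 28, 18]
push(16) -> [15, 28, 18, 16]
push(41) -> [15, 28, 18, 16, 41]
push(20) -> [15, 28, 18, 16, 41, 20]

Final stack: [15, 28, 18, 16, 41, 20]


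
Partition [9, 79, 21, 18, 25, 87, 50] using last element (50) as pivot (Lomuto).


Pivot: 50
  9 <= 50: advance i (no swap)
  21 <= 50: swap -> [9, 21, 79, 18, 25, 87, 50]
  18 <= 50: swap -> [9, 21, 18, 79, 25, 87, 50]
  25 <= 50: swap -> [9, 21, 18, 25, 79, 87, 50]
Place pivot at 4: [9, 21, 18, 25, 50, 87, 79]

Partitioned: [9, 21, 18, 25, 50, 87, 79]


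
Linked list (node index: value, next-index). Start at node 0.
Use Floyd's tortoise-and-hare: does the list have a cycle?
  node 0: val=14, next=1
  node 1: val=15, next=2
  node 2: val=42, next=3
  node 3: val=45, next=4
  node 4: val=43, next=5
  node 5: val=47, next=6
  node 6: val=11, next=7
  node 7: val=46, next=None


Floyd's tortoise (slow, +1) and hare (fast, +2):
  init: slow=0, fast=0
  step 1: slow=1, fast=2
  step 2: slow=2, fast=4
  step 3: slow=3, fast=6
  step 4: fast 6->7->None, no cycle

Cycle: no


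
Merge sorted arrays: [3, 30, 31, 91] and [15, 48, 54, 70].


Take 3 from A
Take 15 from B
Take 30 from A
Take 31 from A
Take 48 from B
Take 54 from B
Take 70 from B

Merged: [3, 15, 30, 31, 48, 54, 70, 91]


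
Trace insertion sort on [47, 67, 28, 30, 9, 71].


Initial: [47, 67, 28, 30, 9, 71]
Insert 67: [47, 67, 28, 30, 9, 71]
Insert 28: [28, 47, 67, 30, 9, 71]
Insert 30: [28, 30, 47, 67, 9, 71]
Insert 9: [9, 28, 30, 47, 67, 71]
Insert 71: [9, 28, 30, 47, 67, 71]

Sorted: [9, 28, 30, 47, 67, 71]


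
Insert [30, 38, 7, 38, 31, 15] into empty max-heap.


Insert 30: [30]
Insert 38: [38, 30]
Insert 7: [38, 30, 7]
Insert 38: [38, 38, 7, 30]
Insert 31: [38, 38, 7, 30, 31]
Insert 15: [38, 38, 15, 30, 31, 7]

Final heap: [38, 38, 15, 30, 31, 7]


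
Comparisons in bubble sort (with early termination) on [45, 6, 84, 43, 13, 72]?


Algorithm: bubble sort (with early termination)
Input: [45, 6, 84, 43, 13, 72]
Sorted: [6, 13, 43, 45, 72, 84]

14


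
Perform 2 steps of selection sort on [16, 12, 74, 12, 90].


Initial: [16, 12, 74, 12, 90]
Step 1: min=12 at 1
  Swap: [12, 16, 74, 12, 90]
Step 2: min=12 at 3
  Swap: [12, 12, 74, 16, 90]

After 2 steps: [12, 12, 74, 16, 90]


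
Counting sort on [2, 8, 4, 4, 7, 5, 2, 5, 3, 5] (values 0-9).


Input: [2, 8, 4, 4, 7, 5, 2, 5, 3, 5]
Counts: [0, 0, 2, 1, 2, 3, 0, 1, 1, 0]

Sorted: [2, 2, 3, 4, 4, 5, 5, 5, 7, 8]


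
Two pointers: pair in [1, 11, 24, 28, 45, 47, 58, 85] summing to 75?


lo=0(1)+hi=7(85)=86
lo=0(1)+hi=6(58)=59
lo=1(11)+hi=6(58)=69
lo=2(24)+hi=6(58)=82
lo=2(24)+hi=5(47)=71
lo=3(28)+hi=5(47)=75

Yes: 28+47=75


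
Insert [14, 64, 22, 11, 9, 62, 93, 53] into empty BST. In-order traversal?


Insert 14: root
Insert 64: R from 14
Insert 22: R from 14 -> L from 64
Insert 11: L from 14
Insert 9: L from 14 -> L from 11
Insert 62: R from 14 -> L from 64 -> R from 22
Insert 93: R from 14 -> R from 64
Insert 53: R from 14 -> L from 64 -> R from 22 -> L from 62

In-order: [9, 11, 14, 22, 53, 62, 64, 93]


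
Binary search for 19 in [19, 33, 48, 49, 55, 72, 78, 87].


Step 1: lo=0, hi=7, mid=3, val=49
Step 2: lo=0, hi=2, mid=1, val=33
Step 3: lo=0, hi=0, mid=0, val=19

Found at index 0


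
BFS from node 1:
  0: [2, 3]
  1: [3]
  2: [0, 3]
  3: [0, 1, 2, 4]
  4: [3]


Visit 1, enqueue [3]
Visit 3, enqueue [0, 2, 4]
Visit 0, enqueue []
Visit 2, enqueue []
Visit 4, enqueue []

BFS order: [1, 3, 0, 2, 4]


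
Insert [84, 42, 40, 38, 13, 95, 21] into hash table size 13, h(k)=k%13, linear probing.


Insert 84: h=6 -> slot 6
Insert 42: h=3 -> slot 3
Insert 40: h=1 -> slot 1
Insert 38: h=12 -> slot 12
Insert 13: h=0 -> slot 0
Insert 95: h=4 -> slot 4
Insert 21: h=8 -> slot 8

Table: [13, 40, None, 42, 95, None, 84, None, 21, None, None, None, 38]


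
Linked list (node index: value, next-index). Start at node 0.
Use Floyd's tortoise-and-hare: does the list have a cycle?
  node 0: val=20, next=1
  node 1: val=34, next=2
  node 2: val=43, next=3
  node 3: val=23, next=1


Floyd's tortoise (slow, +1) and hare (fast, +2):
  init: slow=0, fast=0
  step 1: slow=1, fast=2
  step 2: slow=2, fast=1
  step 3: slow=3, fast=3
  slow == fast at node 3: cycle detected

Cycle: yes


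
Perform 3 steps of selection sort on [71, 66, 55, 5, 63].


Initial: [71, 66, 55, 5, 63]
Step 1: min=5 at 3
  Swap: [5, 66, 55, 71, 63]
Step 2: min=55 at 2
  Swap: [5, 55, 66, 71, 63]
Step 3: min=63 at 4
  Swap: [5, 55, 63, 71, 66]

After 3 steps: [5, 55, 63, 71, 66]


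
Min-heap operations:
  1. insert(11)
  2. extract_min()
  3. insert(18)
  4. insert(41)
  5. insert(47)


insert(11) -> [11]
extract_min()->11, []
insert(18) -> [18]
insert(41) -> [18, 41]
insert(47) -> [18, 41, 47]

Final heap: [18, 41, 47]


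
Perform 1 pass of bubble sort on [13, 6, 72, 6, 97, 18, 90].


Initial: [13, 6, 72, 6, 97, 18, 90]
Pass 1: [6, 13, 6, 72, 18, 90, 97] (4 swaps)

After 1 pass: [6, 13, 6, 72, 18, 90, 97]


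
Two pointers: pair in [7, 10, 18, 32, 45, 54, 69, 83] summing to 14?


lo=0(7)+hi=7(83)=90
lo=0(7)+hi=6(69)=76
lo=0(7)+hi=5(54)=61
lo=0(7)+hi=4(45)=52
lo=0(7)+hi=3(32)=39
lo=0(7)+hi=2(18)=25
lo=0(7)+hi=1(10)=17

No pair found


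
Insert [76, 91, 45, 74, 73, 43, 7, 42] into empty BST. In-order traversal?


Insert 76: root
Insert 91: R from 76
Insert 45: L from 76
Insert 74: L from 76 -> R from 45
Insert 73: L from 76 -> R from 45 -> L from 74
Insert 43: L from 76 -> L from 45
Insert 7: L from 76 -> L from 45 -> L from 43
Insert 42: L from 76 -> L from 45 -> L from 43 -> R from 7

In-order: [7, 42, 43, 45, 73, 74, 76, 91]


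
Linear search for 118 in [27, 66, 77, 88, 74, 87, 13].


i=0: 27!=118
i=1: 66!=118
i=2: 77!=118
i=3: 88!=118
i=4: 74!=118
i=5: 87!=118
i=6: 13!=118

Not found, 7 comps


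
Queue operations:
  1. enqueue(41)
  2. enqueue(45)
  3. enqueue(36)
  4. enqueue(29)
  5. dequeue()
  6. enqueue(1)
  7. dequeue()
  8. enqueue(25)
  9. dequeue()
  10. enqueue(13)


enqueue(41) -> [41]
enqueue(45) -> [41, 45]
enqueue(36) -> [41, 45, 36]
enqueue(29) -> [41, 45, 36, 29]
dequeue()->41, [45, 36, 29]
enqueue(1) -> [45, 36, 29, 1]
dequeue()->45, [36, 29, 1]
enqueue(25) -> [36, 29, 1, 25]
dequeue()->36, [29, 1, 25]
enqueue(13) -> [29, 1, 25, 13]

Final queue: [29, 1, 25, 13]


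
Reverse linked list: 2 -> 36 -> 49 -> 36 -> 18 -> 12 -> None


Step 1: curr=2, set curr.next=prev(None) | reversed so far: 2
Step 2: curr=36, set curr.next=prev(2) | reversed so far: 36 -> 2
Step 3: curr=49, set curr.next=prev(36) | reversed so far: 49 -> 36 -> 2
Step 4: curr=36, set curr.next=prev(49) | reversed so far: 36 -> 49 -> 36 -> 2
Step 5: curr=18, set curr.next=prev(36) | reversed so far: 18 -> 36 -> 49 -> 36 -> 2
Step 6: curr=12, set curr.next=prev(18) | reversed so far: 12 -> 18 -> 36 -> 49 -> 36 -> 2

12 -> 18 -> 36 -> 49 -> 36 -> 2 -> None


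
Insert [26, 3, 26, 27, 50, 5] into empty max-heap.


Insert 26: [26]
Insert 3: [26, 3]
Insert 26: [26, 3, 26]
Insert 27: [27, 26, 26, 3]
Insert 50: [50, 27, 26, 3, 26]
Insert 5: [50, 27, 26, 3, 26, 5]

Final heap: [50, 27, 26, 3, 26, 5]


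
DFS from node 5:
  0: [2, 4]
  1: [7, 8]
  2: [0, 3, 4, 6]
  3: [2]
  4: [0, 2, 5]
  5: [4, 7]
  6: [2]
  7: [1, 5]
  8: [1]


Visit 5, push [7, 4]
Visit 4, push [2, 0]
Visit 0, push [2]
Visit 2, push [6, 3]
Visit 3, push []
Visit 6, push []
Visit 7, push [1]
Visit 1, push [8]
Visit 8, push []

DFS order: [5, 4, 0, 2, 3, 6, 7, 1, 8]


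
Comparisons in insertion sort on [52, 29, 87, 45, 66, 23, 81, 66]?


Algorithm: insertion sort
Input: [52, 29, 87, 45, 66, 23, 81, 66]
Sorted: [23, 29, 45, 52, 66, 66, 81, 87]

17


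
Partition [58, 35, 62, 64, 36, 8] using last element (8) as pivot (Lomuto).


Pivot: 8
Place pivot at 0: [8, 35, 62, 64, 36, 58]

Partitioned: [8, 35, 62, 64, 36, 58]


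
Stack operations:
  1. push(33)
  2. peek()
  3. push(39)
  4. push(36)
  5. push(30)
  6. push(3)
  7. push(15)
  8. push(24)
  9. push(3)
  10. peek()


push(33) -> [33]
peek()->33
push(39) -> [33, 39]
push(36) -> [33, 39, 36]
push(30) -> [33, 39, 36, 30]
push(3) -> [33, 39, 36, 30, 3]
push(15) -> [33, 39, 36, 30, 3, 15]
push(24) -> [33, 39, 36, 30, 3, 15, 24]
push(3) -> [33, 39, 36, 30, 3, 15, 24, 3]
peek()->3

Final stack: [33, 39, 36, 30, 3, 15, 24, 3]


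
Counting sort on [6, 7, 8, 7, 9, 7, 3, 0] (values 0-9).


Input: [6, 7, 8, 7, 9, 7, 3, 0]
Counts: [1, 0, 0, 1, 0, 0, 1, 3, 1, 1]

Sorted: [0, 3, 6, 7, 7, 7, 8, 9]


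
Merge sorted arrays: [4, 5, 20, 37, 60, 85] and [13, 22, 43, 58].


Take 4 from A
Take 5 from A
Take 13 from B
Take 20 from A
Take 22 from B
Take 37 from A
Take 43 from B
Take 58 from B

Merged: [4, 5, 13, 20, 22, 37, 43, 58, 60, 85]


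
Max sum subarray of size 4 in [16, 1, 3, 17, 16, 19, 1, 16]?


[0:4]: 37
[1:5]: 37
[2:6]: 55
[3:7]: 53
[4:8]: 52

Max: 55 at [2:6]


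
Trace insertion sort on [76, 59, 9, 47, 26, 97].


Initial: [76, 59, 9, 47, 26, 97]
Insert 59: [59, 76, 9, 47, 26, 97]
Insert 9: [9, 59, 76, 47, 26, 97]
Insert 47: [9, 47, 59, 76, 26, 97]
Insert 26: [9, 26, 47, 59, 76, 97]
Insert 97: [9, 26, 47, 59, 76, 97]

Sorted: [9, 26, 47, 59, 76, 97]


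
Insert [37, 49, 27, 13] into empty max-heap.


Insert 37: [37]
Insert 49: [49, 37]
Insert 27: [49, 37, 27]
Insert 13: [49, 37, 27, 13]

Final heap: [49, 37, 27, 13]


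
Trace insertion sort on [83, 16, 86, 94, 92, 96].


Initial: [83, 16, 86, 94, 92, 96]
Insert 16: [16, 83, 86, 94, 92, 96]
Insert 86: [16, 83, 86, 94, 92, 96]
Insert 94: [16, 83, 86, 94, 92, 96]
Insert 92: [16, 83, 86, 92, 94, 96]
Insert 96: [16, 83, 86, 92, 94, 96]

Sorted: [16, 83, 86, 92, 94, 96]


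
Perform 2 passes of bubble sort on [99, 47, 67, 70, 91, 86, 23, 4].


Initial: [99, 47, 67, 70, 91, 86, 23, 4]
Pass 1: [47, 67, 70, 91, 86, 23, 4, 99] (7 swaps)
Pass 2: [47, 67, 70, 86, 23, 4, 91, 99] (3 swaps)

After 2 passes: [47, 67, 70, 86, 23, 4, 91, 99]


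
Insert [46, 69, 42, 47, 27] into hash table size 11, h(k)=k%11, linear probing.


Insert 46: h=2 -> slot 2
Insert 69: h=3 -> slot 3
Insert 42: h=9 -> slot 9
Insert 47: h=3, 1 probes -> slot 4
Insert 27: h=5 -> slot 5

Table: [None, None, 46, 69, 47, 27, None, None, None, 42, None]


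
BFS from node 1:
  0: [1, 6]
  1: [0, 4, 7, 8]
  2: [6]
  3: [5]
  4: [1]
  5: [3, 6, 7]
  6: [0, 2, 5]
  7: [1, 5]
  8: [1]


Visit 1, enqueue [0, 4, 7, 8]
Visit 0, enqueue [6]
Visit 4, enqueue []
Visit 7, enqueue [5]
Visit 8, enqueue []
Visit 6, enqueue [2]
Visit 5, enqueue [3]
Visit 2, enqueue []
Visit 3, enqueue []

BFS order: [1, 0, 4, 7, 8, 6, 5, 2, 3]


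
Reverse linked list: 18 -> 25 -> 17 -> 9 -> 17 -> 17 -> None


Step 1: curr=18, set curr.next=prev(None) | reversed so far: 18
Step 2: curr=25, set curr.next=prev(18) | reversed so far: 25 -> 18
Step 3: curr=17, set curr.next=prev(25) | reversed so far: 17 -> 25 -> 18
Step 4: curr=9, set curr.next=prev(17) | reversed so far: 9 -> 17 -> 25 -> 18
Step 5: curr=17, set curr.next=prev(9) | reversed so far: 17 -> 9 -> 17 -> 25 -> 18
Step 6: curr=17, set curr.next=prev(17) | reversed so far: 17 -> 17 -> 9 -> 17 -> 25 -> 18

17 -> 17 -> 9 -> 17 -> 25 -> 18 -> None


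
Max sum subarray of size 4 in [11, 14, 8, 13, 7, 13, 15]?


[0:4]: 46
[1:5]: 42
[2:6]: 41
[3:7]: 48

Max: 48 at [3:7]


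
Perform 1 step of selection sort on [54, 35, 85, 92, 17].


Initial: [54, 35, 85, 92, 17]
Step 1: min=17 at 4
  Swap: [17, 35, 85, 92, 54]

After 1 step: [17, 35, 85, 92, 54]


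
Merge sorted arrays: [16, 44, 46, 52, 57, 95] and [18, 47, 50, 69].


Take 16 from A
Take 18 from B
Take 44 from A
Take 46 from A
Take 47 from B
Take 50 from B
Take 52 from A
Take 57 from A
Take 69 from B

Merged: [16, 18, 44, 46, 47, 50, 52, 57, 69, 95]


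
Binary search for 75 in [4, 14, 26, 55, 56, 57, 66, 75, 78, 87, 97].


Step 1: lo=0, hi=10, mid=5, val=57
Step 2: lo=6, hi=10, mid=8, val=78
Step 3: lo=6, hi=7, mid=6, val=66
Step 4: lo=7, hi=7, mid=7, val=75

Found at index 7


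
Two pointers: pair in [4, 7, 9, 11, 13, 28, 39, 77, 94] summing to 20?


lo=0(4)+hi=8(94)=98
lo=0(4)+hi=7(77)=81
lo=0(4)+hi=6(39)=43
lo=0(4)+hi=5(28)=32
lo=0(4)+hi=4(13)=17
lo=1(7)+hi=4(13)=20

Yes: 7+13=20


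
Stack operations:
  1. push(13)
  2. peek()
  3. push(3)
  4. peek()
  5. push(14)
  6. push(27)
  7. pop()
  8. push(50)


push(13) -> [13]
peek()->13
push(3) -> [13, 3]
peek()->3
push(14) -> [13, 3, 14]
push(27) -> [13, 3, 14, 27]
pop()->27, [13, 3, 14]
push(50) -> [13, 3, 14, 50]

Final stack: [13, 3, 14, 50]


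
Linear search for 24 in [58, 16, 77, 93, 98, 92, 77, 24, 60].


i=0: 58!=24
i=1: 16!=24
i=2: 77!=24
i=3: 93!=24
i=4: 98!=24
i=5: 92!=24
i=6: 77!=24
i=7: 24==24 found!

Found at 7, 8 comps


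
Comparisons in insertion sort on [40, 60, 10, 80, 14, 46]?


Algorithm: insertion sort
Input: [40, 60, 10, 80, 14, 46]
Sorted: [10, 14, 40, 46, 60, 80]

11


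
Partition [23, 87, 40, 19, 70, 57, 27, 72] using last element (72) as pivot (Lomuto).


Pivot: 72
  23 <= 72: advance i (no swap)
  40 <= 72: swap -> [23, 40, 87, 19, 70, 57, 27, 72]
  19 <= 72: swap -> [23, 40, 19, 87, 70, 57, 27, 72]
  70 <= 72: swap -> [23, 40, 19, 70, 87, 57, 27, 72]
  57 <= 72: swap -> [23, 40, 19, 70, 57, 87, 27, 72]
  27 <= 72: swap -> [23, 40, 19, 70, 57, 27, 87, 72]
Place pivot at 6: [23, 40, 19, 70, 57, 27, 72, 87]

Partitioned: [23, 40, 19, 70, 57, 27, 72, 87]


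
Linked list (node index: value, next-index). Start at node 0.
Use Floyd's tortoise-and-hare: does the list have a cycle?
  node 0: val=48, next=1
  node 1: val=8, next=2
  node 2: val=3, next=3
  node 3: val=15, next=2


Floyd's tortoise (slow, +1) and hare (fast, +2):
  init: slow=0, fast=0
  step 1: slow=1, fast=2
  step 2: slow=2, fast=2
  slow == fast at node 2: cycle detected

Cycle: yes


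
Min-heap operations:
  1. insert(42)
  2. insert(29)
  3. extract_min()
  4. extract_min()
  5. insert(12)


insert(42) -> [42]
insert(29) -> [29, 42]
extract_min()->29, [42]
extract_min()->42, []
insert(12) -> [12]

Final heap: [12]


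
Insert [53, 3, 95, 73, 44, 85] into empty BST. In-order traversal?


Insert 53: root
Insert 3: L from 53
Insert 95: R from 53
Insert 73: R from 53 -> L from 95
Insert 44: L from 53 -> R from 3
Insert 85: R from 53 -> L from 95 -> R from 73

In-order: [3, 44, 53, 73, 85, 95]


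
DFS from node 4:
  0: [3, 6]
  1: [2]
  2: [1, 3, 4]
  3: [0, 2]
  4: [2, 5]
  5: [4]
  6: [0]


Visit 4, push [5, 2]
Visit 2, push [3, 1]
Visit 1, push []
Visit 3, push [0]
Visit 0, push [6]
Visit 6, push []
Visit 5, push []

DFS order: [4, 2, 1, 3, 0, 6, 5]


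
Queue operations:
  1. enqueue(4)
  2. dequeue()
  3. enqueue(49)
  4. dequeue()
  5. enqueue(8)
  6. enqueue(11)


enqueue(4) -> [4]
dequeue()->4, []
enqueue(49) -> [49]
dequeue()->49, []
enqueue(8) -> [8]
enqueue(11) -> [8, 11]

Final queue: [8, 11]


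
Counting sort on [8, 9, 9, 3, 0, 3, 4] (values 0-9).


Input: [8, 9, 9, 3, 0, 3, 4]
Counts: [1, 0, 0, 2, 1, 0, 0, 0, 1, 2]

Sorted: [0, 3, 3, 4, 8, 9, 9]


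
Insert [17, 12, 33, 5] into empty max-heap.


Insert 17: [17]
Insert 12: [17, 12]
Insert 33: [33, 12, 17]
Insert 5: [33, 12, 17, 5]

Final heap: [33, 12, 17, 5]


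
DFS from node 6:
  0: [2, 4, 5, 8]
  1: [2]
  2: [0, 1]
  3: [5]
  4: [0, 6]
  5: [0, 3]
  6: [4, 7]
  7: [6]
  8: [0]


Visit 6, push [7, 4]
Visit 4, push [0]
Visit 0, push [8, 5, 2]
Visit 2, push [1]
Visit 1, push []
Visit 5, push [3]
Visit 3, push []
Visit 8, push []
Visit 7, push []

DFS order: [6, 4, 0, 2, 1, 5, 3, 8, 7]


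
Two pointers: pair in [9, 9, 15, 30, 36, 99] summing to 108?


lo=0(9)+hi=5(99)=108

Yes: 9+99=108


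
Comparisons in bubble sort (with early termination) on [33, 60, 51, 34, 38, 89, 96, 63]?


Algorithm: bubble sort (with early termination)
Input: [33, 60, 51, 34, 38, 89, 96, 63]
Sorted: [33, 34, 38, 51, 60, 63, 89, 96]

18


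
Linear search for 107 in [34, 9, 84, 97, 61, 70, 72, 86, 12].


i=0: 34!=107
i=1: 9!=107
i=2: 84!=107
i=3: 97!=107
i=4: 61!=107
i=5: 70!=107
i=6: 72!=107
i=7: 86!=107
i=8: 12!=107

Not found, 9 comps


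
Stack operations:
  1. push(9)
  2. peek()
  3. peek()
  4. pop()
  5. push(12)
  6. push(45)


push(9) -> [9]
peek()->9
peek()->9
pop()->9, []
push(12) -> [12]
push(45) -> [12, 45]

Final stack: [12, 45]


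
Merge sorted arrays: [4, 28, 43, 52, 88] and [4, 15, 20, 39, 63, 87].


Take 4 from A
Take 4 from B
Take 15 from B
Take 20 from B
Take 28 from A
Take 39 from B
Take 43 from A
Take 52 from A
Take 63 from B
Take 87 from B

Merged: [4, 4, 15, 20, 28, 39, 43, 52, 63, 87, 88]


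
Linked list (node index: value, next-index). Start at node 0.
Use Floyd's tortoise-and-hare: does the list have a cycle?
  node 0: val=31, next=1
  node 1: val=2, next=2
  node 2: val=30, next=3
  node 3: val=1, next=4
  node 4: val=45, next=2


Floyd's tortoise (slow, +1) and hare (fast, +2):
  init: slow=0, fast=0
  step 1: slow=1, fast=2
  step 2: slow=2, fast=4
  step 3: slow=3, fast=3
  slow == fast at node 3: cycle detected

Cycle: yes


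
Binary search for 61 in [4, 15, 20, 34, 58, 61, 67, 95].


Step 1: lo=0, hi=7, mid=3, val=34
Step 2: lo=4, hi=7, mid=5, val=61

Found at index 5


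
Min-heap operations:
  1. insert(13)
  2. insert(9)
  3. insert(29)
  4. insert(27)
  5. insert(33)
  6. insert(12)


insert(13) -> [13]
insert(9) -> [9, 13]
insert(29) -> [9, 13, 29]
insert(27) -> [9, 13, 29, 27]
insert(33) -> [9, 13, 29, 27, 33]
insert(12) -> [9, 13, 12, 27, 33, 29]

Final heap: [9, 13, 12, 27, 33, 29]


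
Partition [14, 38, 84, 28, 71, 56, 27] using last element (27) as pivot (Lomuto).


Pivot: 27
  14 <= 27: advance i (no swap)
Place pivot at 1: [14, 27, 84, 28, 71, 56, 38]

Partitioned: [14, 27, 84, 28, 71, 56, 38]


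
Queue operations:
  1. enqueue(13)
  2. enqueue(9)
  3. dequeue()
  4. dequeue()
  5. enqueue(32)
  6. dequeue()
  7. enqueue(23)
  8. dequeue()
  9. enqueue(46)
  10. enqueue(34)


enqueue(13) -> [13]
enqueue(9) -> [13, 9]
dequeue()->13, [9]
dequeue()->9, []
enqueue(32) -> [32]
dequeue()->32, []
enqueue(23) -> [23]
dequeue()->23, []
enqueue(46) -> [46]
enqueue(34) -> [46, 34]

Final queue: [46, 34]


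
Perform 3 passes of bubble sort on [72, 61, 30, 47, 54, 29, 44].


Initial: [72, 61, 30, 47, 54, 29, 44]
Pass 1: [61, 30, 47, 54, 29, 44, 72] (6 swaps)
Pass 2: [30, 47, 54, 29, 44, 61, 72] (5 swaps)
Pass 3: [30, 47, 29, 44, 54, 61, 72] (2 swaps)

After 3 passes: [30, 47, 29, 44, 54, 61, 72]


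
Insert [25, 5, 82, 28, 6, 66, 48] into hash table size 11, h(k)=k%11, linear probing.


Insert 25: h=3 -> slot 3
Insert 5: h=5 -> slot 5
Insert 82: h=5, 1 probes -> slot 6
Insert 28: h=6, 1 probes -> slot 7
Insert 6: h=6, 2 probes -> slot 8
Insert 66: h=0 -> slot 0
Insert 48: h=4 -> slot 4

Table: [66, None, None, 25, 48, 5, 82, 28, 6, None, None]


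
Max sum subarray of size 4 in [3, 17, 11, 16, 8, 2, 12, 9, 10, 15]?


[0:4]: 47
[1:5]: 52
[2:6]: 37
[3:7]: 38
[4:8]: 31
[5:9]: 33
[6:10]: 46

Max: 52 at [1:5]


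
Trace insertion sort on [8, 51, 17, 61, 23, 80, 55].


Initial: [8, 51, 17, 61, 23, 80, 55]
Insert 51: [8, 51, 17, 61, 23, 80, 55]
Insert 17: [8, 17, 51, 61, 23, 80, 55]
Insert 61: [8, 17, 51, 61, 23, 80, 55]
Insert 23: [8, 17, 23, 51, 61, 80, 55]
Insert 80: [8, 17, 23, 51, 61, 80, 55]
Insert 55: [8, 17, 23, 51, 55, 61, 80]

Sorted: [8, 17, 23, 51, 55, 61, 80]


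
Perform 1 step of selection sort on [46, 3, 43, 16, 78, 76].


Initial: [46, 3, 43, 16, 78, 76]
Step 1: min=3 at 1
  Swap: [3, 46, 43, 16, 78, 76]

After 1 step: [3, 46, 43, 16, 78, 76]


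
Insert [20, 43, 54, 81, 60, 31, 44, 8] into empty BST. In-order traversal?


Insert 20: root
Insert 43: R from 20
Insert 54: R from 20 -> R from 43
Insert 81: R from 20 -> R from 43 -> R from 54
Insert 60: R from 20 -> R from 43 -> R from 54 -> L from 81
Insert 31: R from 20 -> L from 43
Insert 44: R from 20 -> R from 43 -> L from 54
Insert 8: L from 20

In-order: [8, 20, 31, 43, 44, 54, 60, 81]


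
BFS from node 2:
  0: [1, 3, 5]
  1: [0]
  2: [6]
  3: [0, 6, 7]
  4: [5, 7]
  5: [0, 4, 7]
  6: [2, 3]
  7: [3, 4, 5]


Visit 2, enqueue [6]
Visit 6, enqueue [3]
Visit 3, enqueue [0, 7]
Visit 0, enqueue [1, 5]
Visit 7, enqueue [4]
Visit 1, enqueue []
Visit 5, enqueue []
Visit 4, enqueue []

BFS order: [2, 6, 3, 0, 7, 1, 5, 4]


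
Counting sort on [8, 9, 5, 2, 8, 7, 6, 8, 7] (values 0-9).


Input: [8, 9, 5, 2, 8, 7, 6, 8, 7]
Counts: [0, 0, 1, 0, 0, 1, 1, 2, 3, 1]

Sorted: [2, 5, 6, 7, 7, 8, 8, 8, 9]


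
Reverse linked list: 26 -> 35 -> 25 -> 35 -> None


Step 1: curr=26, set curr.next=prev(None) | reversed so far: 26
Step 2: curr=35, set curr.next=prev(26) | reversed so far: 35 -> 26
Step 3: curr=25, set curr.next=prev(35) | reversed so far: 25 -> 35 -> 26
Step 4: curr=35, set curr.next=prev(25) | reversed so far: 35 -> 25 -> 35 -> 26

35 -> 25 -> 35 -> 26 -> None


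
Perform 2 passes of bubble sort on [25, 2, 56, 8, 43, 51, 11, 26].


Initial: [25, 2, 56, 8, 43, 51, 11, 26]
Pass 1: [2, 25, 8, 43, 51, 11, 26, 56] (6 swaps)
Pass 2: [2, 8, 25, 43, 11, 26, 51, 56] (3 swaps)

After 2 passes: [2, 8, 25, 43, 11, 26, 51, 56]


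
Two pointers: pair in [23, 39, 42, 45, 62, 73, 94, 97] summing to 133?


lo=0(23)+hi=7(97)=120
lo=1(39)+hi=7(97)=136
lo=1(39)+hi=6(94)=133

Yes: 39+94=133


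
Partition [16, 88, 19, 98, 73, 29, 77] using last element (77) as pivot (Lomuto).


Pivot: 77
  16 <= 77: advance i (no swap)
  19 <= 77: swap -> [16, 19, 88, 98, 73, 29, 77]
  73 <= 77: swap -> [16, 19, 73, 98, 88, 29, 77]
  29 <= 77: swap -> [16, 19, 73, 29, 88, 98, 77]
Place pivot at 4: [16, 19, 73, 29, 77, 98, 88]

Partitioned: [16, 19, 73, 29, 77, 98, 88]


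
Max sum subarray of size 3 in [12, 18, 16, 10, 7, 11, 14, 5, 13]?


[0:3]: 46
[1:4]: 44
[2:5]: 33
[3:6]: 28
[4:7]: 32
[5:8]: 30
[6:9]: 32

Max: 46 at [0:3]


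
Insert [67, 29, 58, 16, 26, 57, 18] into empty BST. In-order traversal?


Insert 67: root
Insert 29: L from 67
Insert 58: L from 67 -> R from 29
Insert 16: L from 67 -> L from 29
Insert 26: L from 67 -> L from 29 -> R from 16
Insert 57: L from 67 -> R from 29 -> L from 58
Insert 18: L from 67 -> L from 29 -> R from 16 -> L from 26

In-order: [16, 18, 26, 29, 57, 58, 67]


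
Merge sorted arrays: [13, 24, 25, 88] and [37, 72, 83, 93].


Take 13 from A
Take 24 from A
Take 25 from A
Take 37 from B
Take 72 from B
Take 83 from B
Take 88 from A

Merged: [13, 24, 25, 37, 72, 83, 88, 93]


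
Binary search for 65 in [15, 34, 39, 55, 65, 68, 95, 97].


Step 1: lo=0, hi=7, mid=3, val=55
Step 2: lo=4, hi=7, mid=5, val=68
Step 3: lo=4, hi=4, mid=4, val=65

Found at index 4


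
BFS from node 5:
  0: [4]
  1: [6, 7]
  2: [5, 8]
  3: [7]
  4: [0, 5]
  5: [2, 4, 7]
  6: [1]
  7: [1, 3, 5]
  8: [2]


Visit 5, enqueue [2, 4, 7]
Visit 2, enqueue [8]
Visit 4, enqueue [0]
Visit 7, enqueue [1, 3]
Visit 8, enqueue []
Visit 0, enqueue []
Visit 1, enqueue [6]
Visit 3, enqueue []
Visit 6, enqueue []

BFS order: [5, 2, 4, 7, 8, 0, 1, 3, 6]


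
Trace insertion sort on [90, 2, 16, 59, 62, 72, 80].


Initial: [90, 2, 16, 59, 62, 72, 80]
Insert 2: [2, 90, 16, 59, 62, 72, 80]
Insert 16: [2, 16, 90, 59, 62, 72, 80]
Insert 59: [2, 16, 59, 90, 62, 72, 80]
Insert 62: [2, 16, 59, 62, 90, 72, 80]
Insert 72: [2, 16, 59, 62, 72, 90, 80]
Insert 80: [2, 16, 59, 62, 72, 80, 90]

Sorted: [2, 16, 59, 62, 72, 80, 90]


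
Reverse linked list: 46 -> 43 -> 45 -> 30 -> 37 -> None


Step 1: curr=46, set curr.next=prev(None) | reversed so far: 46
Step 2: curr=43, set curr.next=prev(46) | reversed so far: 43 -> 46
Step 3: curr=45, set curr.next=prev(43) | reversed so far: 45 -> 43 -> 46
Step 4: curr=30, set curr.next=prev(45) | reversed so far: 30 -> 45 -> 43 -> 46
Step 5: curr=37, set curr.next=prev(30) | reversed so far: 37 -> 30 -> 45 -> 43 -> 46

37 -> 30 -> 45 -> 43 -> 46 -> None


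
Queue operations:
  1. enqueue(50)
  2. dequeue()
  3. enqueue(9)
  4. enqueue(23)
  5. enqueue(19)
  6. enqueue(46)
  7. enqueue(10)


enqueue(50) -> [50]
dequeue()->50, []
enqueue(9) -> [9]
enqueue(23) -> [9, 23]
enqueue(19) -> [9, 23, 19]
enqueue(46) -> [9, 23, 19, 46]
enqueue(10) -> [9, 23, 19, 46, 10]

Final queue: [9, 23, 19, 46, 10]


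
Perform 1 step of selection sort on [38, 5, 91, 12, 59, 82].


Initial: [38, 5, 91, 12, 59, 82]
Step 1: min=5 at 1
  Swap: [5, 38, 91, 12, 59, 82]

After 1 step: [5, 38, 91, 12, 59, 82]


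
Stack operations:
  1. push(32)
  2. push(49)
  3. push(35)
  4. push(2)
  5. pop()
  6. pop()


push(32) -> [32]
push(49) -> [32, 49]
push(35) -> [32, 49, 35]
push(2) -> [32, 49, 35, 2]
pop()->2, [32, 49, 35]
pop()->35, [32, 49]

Final stack: [32, 49]


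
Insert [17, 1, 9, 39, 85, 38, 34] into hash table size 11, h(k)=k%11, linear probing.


Insert 17: h=6 -> slot 6
Insert 1: h=1 -> slot 1
Insert 9: h=9 -> slot 9
Insert 39: h=6, 1 probes -> slot 7
Insert 85: h=8 -> slot 8
Insert 38: h=5 -> slot 5
Insert 34: h=1, 1 probes -> slot 2

Table: [None, 1, 34, None, None, 38, 17, 39, 85, 9, None]


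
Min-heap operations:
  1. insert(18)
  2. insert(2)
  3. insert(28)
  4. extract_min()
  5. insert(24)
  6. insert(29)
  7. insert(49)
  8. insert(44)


insert(18) -> [18]
insert(2) -> [2, 18]
insert(28) -> [2, 18, 28]
extract_min()->2, [18, 28]
insert(24) -> [18, 28, 24]
insert(29) -> [18, 28, 24, 29]
insert(49) -> [18, 28, 24, 29, 49]
insert(44) -> [18, 28, 24, 29, 49, 44]

Final heap: [18, 28, 24, 29, 49, 44]


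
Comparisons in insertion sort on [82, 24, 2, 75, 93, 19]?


Algorithm: insertion sort
Input: [82, 24, 2, 75, 93, 19]
Sorted: [2, 19, 24, 75, 82, 93]

11


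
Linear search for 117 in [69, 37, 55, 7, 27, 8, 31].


i=0: 69!=117
i=1: 37!=117
i=2: 55!=117
i=3: 7!=117
i=4: 27!=117
i=5: 8!=117
i=6: 31!=117

Not found, 7 comps


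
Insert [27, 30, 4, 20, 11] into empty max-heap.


Insert 27: [27]
Insert 30: [30, 27]
Insert 4: [30, 27, 4]
Insert 20: [30, 27, 4, 20]
Insert 11: [30, 27, 4, 20, 11]

Final heap: [30, 27, 4, 20, 11]


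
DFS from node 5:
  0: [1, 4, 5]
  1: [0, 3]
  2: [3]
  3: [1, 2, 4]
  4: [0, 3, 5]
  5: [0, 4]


Visit 5, push [4, 0]
Visit 0, push [4, 1]
Visit 1, push [3]
Visit 3, push [4, 2]
Visit 2, push []
Visit 4, push []

DFS order: [5, 0, 1, 3, 2, 4]


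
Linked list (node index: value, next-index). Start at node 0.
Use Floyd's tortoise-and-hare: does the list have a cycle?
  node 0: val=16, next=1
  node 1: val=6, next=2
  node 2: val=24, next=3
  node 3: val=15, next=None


Floyd's tortoise (slow, +1) and hare (fast, +2):
  init: slow=0, fast=0
  step 1: slow=1, fast=2
  step 2: fast 2->3->None, no cycle

Cycle: no


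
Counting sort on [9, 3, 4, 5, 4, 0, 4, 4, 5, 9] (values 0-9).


Input: [9, 3, 4, 5, 4, 0, 4, 4, 5, 9]
Counts: [1, 0, 0, 1, 4, 2, 0, 0, 0, 2]

Sorted: [0, 3, 4, 4, 4, 4, 5, 5, 9, 9]


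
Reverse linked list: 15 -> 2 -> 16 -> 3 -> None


Step 1: curr=15, set curr.next=prev(None) | reversed so far: 15
Step 2: curr=2, set curr.next=prev(15) | reversed so far: 2 -> 15
Step 3: curr=16, set curr.next=prev(2) | reversed so far: 16 -> 2 -> 15
Step 4: curr=3, set curr.next=prev(16) | reversed so far: 3 -> 16 -> 2 -> 15

3 -> 16 -> 2 -> 15 -> None


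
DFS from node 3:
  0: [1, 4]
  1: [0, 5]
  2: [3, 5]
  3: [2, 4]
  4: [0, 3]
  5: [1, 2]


Visit 3, push [4, 2]
Visit 2, push [5]
Visit 5, push [1]
Visit 1, push [0]
Visit 0, push [4]
Visit 4, push []

DFS order: [3, 2, 5, 1, 0, 4]


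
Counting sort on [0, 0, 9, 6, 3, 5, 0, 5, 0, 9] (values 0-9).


Input: [0, 0, 9, 6, 3, 5, 0, 5, 0, 9]
Counts: [4, 0, 0, 1, 0, 2, 1, 0, 0, 2]

Sorted: [0, 0, 0, 0, 3, 5, 5, 6, 9, 9]


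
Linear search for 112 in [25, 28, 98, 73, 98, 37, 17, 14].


i=0: 25!=112
i=1: 28!=112
i=2: 98!=112
i=3: 73!=112
i=4: 98!=112
i=5: 37!=112
i=6: 17!=112
i=7: 14!=112

Not found, 8 comps


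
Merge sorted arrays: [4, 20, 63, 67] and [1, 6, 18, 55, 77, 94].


Take 1 from B
Take 4 from A
Take 6 from B
Take 18 from B
Take 20 from A
Take 55 from B
Take 63 from A
Take 67 from A

Merged: [1, 4, 6, 18, 20, 55, 63, 67, 77, 94]


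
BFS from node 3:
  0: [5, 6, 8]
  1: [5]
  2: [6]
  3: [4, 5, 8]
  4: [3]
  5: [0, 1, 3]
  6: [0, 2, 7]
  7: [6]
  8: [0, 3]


Visit 3, enqueue [4, 5, 8]
Visit 4, enqueue []
Visit 5, enqueue [0, 1]
Visit 8, enqueue []
Visit 0, enqueue [6]
Visit 1, enqueue []
Visit 6, enqueue [2, 7]
Visit 2, enqueue []
Visit 7, enqueue []

BFS order: [3, 4, 5, 8, 0, 1, 6, 2, 7]


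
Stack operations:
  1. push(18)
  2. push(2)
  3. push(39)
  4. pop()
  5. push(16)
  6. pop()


push(18) -> [18]
push(2) -> [18, 2]
push(39) -> [18, 2, 39]
pop()->39, [18, 2]
push(16) -> [18, 2, 16]
pop()->16, [18, 2]

Final stack: [18, 2]


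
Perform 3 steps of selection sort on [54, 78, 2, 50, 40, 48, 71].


Initial: [54, 78, 2, 50, 40, 48, 71]
Step 1: min=2 at 2
  Swap: [2, 78, 54, 50, 40, 48, 71]
Step 2: min=40 at 4
  Swap: [2, 40, 54, 50, 78, 48, 71]
Step 3: min=48 at 5
  Swap: [2, 40, 48, 50, 78, 54, 71]

After 3 steps: [2, 40, 48, 50, 78, 54, 71]


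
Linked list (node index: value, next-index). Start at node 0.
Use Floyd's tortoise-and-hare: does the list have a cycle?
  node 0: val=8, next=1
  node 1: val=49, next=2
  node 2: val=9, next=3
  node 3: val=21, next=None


Floyd's tortoise (slow, +1) and hare (fast, +2):
  init: slow=0, fast=0
  step 1: slow=1, fast=2
  step 2: fast 2->3->None, no cycle

Cycle: no


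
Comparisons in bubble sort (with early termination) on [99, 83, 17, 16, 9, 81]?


Algorithm: bubble sort (with early termination)
Input: [99, 83, 17, 16, 9, 81]
Sorted: [9, 16, 17, 81, 83, 99]

15


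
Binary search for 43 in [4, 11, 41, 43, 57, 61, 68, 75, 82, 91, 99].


Step 1: lo=0, hi=10, mid=5, val=61
Step 2: lo=0, hi=4, mid=2, val=41
Step 3: lo=3, hi=4, mid=3, val=43

Found at index 3


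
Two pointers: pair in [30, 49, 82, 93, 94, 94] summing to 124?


lo=0(30)+hi=5(94)=124

Yes: 30+94=124


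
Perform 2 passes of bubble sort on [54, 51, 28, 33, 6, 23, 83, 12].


Initial: [54, 51, 28, 33, 6, 23, 83, 12]
Pass 1: [51, 28, 33, 6, 23, 54, 12, 83] (6 swaps)
Pass 2: [28, 33, 6, 23, 51, 12, 54, 83] (5 swaps)

After 2 passes: [28, 33, 6, 23, 51, 12, 54, 83]


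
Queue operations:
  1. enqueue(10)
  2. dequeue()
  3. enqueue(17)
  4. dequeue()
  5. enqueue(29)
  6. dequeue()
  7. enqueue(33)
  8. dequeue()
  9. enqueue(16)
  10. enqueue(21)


enqueue(10) -> [10]
dequeue()->10, []
enqueue(17) -> [17]
dequeue()->17, []
enqueue(29) -> [29]
dequeue()->29, []
enqueue(33) -> [33]
dequeue()->33, []
enqueue(16) -> [16]
enqueue(21) -> [16, 21]

Final queue: [16, 21]


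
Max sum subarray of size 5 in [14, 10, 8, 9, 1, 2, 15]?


[0:5]: 42
[1:6]: 30
[2:7]: 35

Max: 42 at [0:5]


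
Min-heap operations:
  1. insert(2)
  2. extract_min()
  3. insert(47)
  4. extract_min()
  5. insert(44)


insert(2) -> [2]
extract_min()->2, []
insert(47) -> [47]
extract_min()->47, []
insert(44) -> [44]

Final heap: [44]


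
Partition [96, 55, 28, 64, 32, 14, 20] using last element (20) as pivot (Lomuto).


Pivot: 20
  14 <= 20: swap -> [14, 55, 28, 64, 32, 96, 20]
Place pivot at 1: [14, 20, 28, 64, 32, 96, 55]

Partitioned: [14, 20, 28, 64, 32, 96, 55]


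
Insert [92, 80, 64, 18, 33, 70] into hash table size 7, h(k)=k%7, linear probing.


Insert 92: h=1 -> slot 1
Insert 80: h=3 -> slot 3
Insert 64: h=1, 1 probes -> slot 2
Insert 18: h=4 -> slot 4
Insert 33: h=5 -> slot 5
Insert 70: h=0 -> slot 0

Table: [70, 92, 64, 80, 18, 33, None]


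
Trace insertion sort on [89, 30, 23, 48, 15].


Initial: [89, 30, 23, 48, 15]
Insert 30: [30, 89, 23, 48, 15]
Insert 23: [23, 30, 89, 48, 15]
Insert 48: [23, 30, 48, 89, 15]
Insert 15: [15, 23, 30, 48, 89]

Sorted: [15, 23, 30, 48, 89]


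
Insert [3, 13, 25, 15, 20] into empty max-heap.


Insert 3: [3]
Insert 13: [13, 3]
Insert 25: [25, 3, 13]
Insert 15: [25, 15, 13, 3]
Insert 20: [25, 20, 13, 3, 15]

Final heap: [25, 20, 13, 3, 15]


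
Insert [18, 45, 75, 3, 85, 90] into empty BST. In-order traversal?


Insert 18: root
Insert 45: R from 18
Insert 75: R from 18 -> R from 45
Insert 3: L from 18
Insert 85: R from 18 -> R from 45 -> R from 75
Insert 90: R from 18 -> R from 45 -> R from 75 -> R from 85

In-order: [3, 18, 45, 75, 85, 90]


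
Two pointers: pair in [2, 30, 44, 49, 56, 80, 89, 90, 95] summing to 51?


lo=0(2)+hi=8(95)=97
lo=0(2)+hi=7(90)=92
lo=0(2)+hi=6(89)=91
lo=0(2)+hi=5(80)=82
lo=0(2)+hi=4(56)=58
lo=0(2)+hi=3(49)=51

Yes: 2+49=51


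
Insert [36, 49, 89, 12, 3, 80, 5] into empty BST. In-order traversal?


Insert 36: root
Insert 49: R from 36
Insert 89: R from 36 -> R from 49
Insert 12: L from 36
Insert 3: L from 36 -> L from 12
Insert 80: R from 36 -> R from 49 -> L from 89
Insert 5: L from 36 -> L from 12 -> R from 3

In-order: [3, 5, 12, 36, 49, 80, 89]


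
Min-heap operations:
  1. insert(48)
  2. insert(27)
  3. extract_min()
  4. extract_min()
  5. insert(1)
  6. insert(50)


insert(48) -> [48]
insert(27) -> [27, 48]
extract_min()->27, [48]
extract_min()->48, []
insert(1) -> [1]
insert(50) -> [1, 50]

Final heap: [1, 50]


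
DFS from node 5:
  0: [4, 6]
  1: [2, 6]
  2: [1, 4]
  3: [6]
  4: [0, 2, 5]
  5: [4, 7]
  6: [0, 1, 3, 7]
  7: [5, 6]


Visit 5, push [7, 4]
Visit 4, push [2, 0]
Visit 0, push [6]
Visit 6, push [7, 3, 1]
Visit 1, push [2]
Visit 2, push []
Visit 3, push []
Visit 7, push []

DFS order: [5, 4, 0, 6, 1, 2, 3, 7]


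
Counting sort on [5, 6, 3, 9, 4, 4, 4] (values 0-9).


Input: [5, 6, 3, 9, 4, 4, 4]
Counts: [0, 0, 0, 1, 3, 1, 1, 0, 0, 1]

Sorted: [3, 4, 4, 4, 5, 6, 9]


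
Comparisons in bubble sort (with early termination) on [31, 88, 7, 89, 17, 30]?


Algorithm: bubble sort (with early termination)
Input: [31, 88, 7, 89, 17, 30]
Sorted: [7, 17, 30, 31, 88, 89]

14


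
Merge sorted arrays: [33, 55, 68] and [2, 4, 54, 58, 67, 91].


Take 2 from B
Take 4 from B
Take 33 from A
Take 54 from B
Take 55 from A
Take 58 from B
Take 67 from B
Take 68 from A

Merged: [2, 4, 33, 54, 55, 58, 67, 68, 91]


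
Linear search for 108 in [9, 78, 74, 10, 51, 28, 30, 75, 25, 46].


i=0: 9!=108
i=1: 78!=108
i=2: 74!=108
i=3: 10!=108
i=4: 51!=108
i=5: 28!=108
i=6: 30!=108
i=7: 75!=108
i=8: 25!=108
i=9: 46!=108

Not found, 10 comps


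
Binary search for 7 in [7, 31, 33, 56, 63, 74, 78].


Step 1: lo=0, hi=6, mid=3, val=56
Step 2: lo=0, hi=2, mid=1, val=31
Step 3: lo=0, hi=0, mid=0, val=7

Found at index 0


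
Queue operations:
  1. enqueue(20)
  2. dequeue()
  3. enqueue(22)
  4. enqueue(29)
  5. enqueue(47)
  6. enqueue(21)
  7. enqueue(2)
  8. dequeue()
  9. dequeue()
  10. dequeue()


enqueue(20) -> [20]
dequeue()->20, []
enqueue(22) -> [22]
enqueue(29) -> [22, 29]
enqueue(47) -> [22, 29, 47]
enqueue(21) -> [22, 29, 47, 21]
enqueue(2) -> [22, 29, 47, 21, 2]
dequeue()->22, [29, 47, 21, 2]
dequeue()->29, [47, 21, 2]
dequeue()->47, [21, 2]

Final queue: [21, 2]


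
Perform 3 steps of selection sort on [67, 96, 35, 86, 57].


Initial: [67, 96, 35, 86, 57]
Step 1: min=35 at 2
  Swap: [35, 96, 67, 86, 57]
Step 2: min=57 at 4
  Swap: [35, 57, 67, 86, 96]
Step 3: min=67 at 2
  Swap: [35, 57, 67, 86, 96]

After 3 steps: [35, 57, 67, 86, 96]


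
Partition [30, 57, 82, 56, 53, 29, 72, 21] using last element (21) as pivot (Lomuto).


Pivot: 21
Place pivot at 0: [21, 57, 82, 56, 53, 29, 72, 30]

Partitioned: [21, 57, 82, 56, 53, 29, 72, 30]


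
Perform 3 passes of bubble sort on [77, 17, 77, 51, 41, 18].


Initial: [77, 17, 77, 51, 41, 18]
Pass 1: [17, 77, 51, 41, 18, 77] (4 swaps)
Pass 2: [17, 51, 41, 18, 77, 77] (3 swaps)
Pass 3: [17, 41, 18, 51, 77, 77] (2 swaps)

After 3 passes: [17, 41, 18, 51, 77, 77]


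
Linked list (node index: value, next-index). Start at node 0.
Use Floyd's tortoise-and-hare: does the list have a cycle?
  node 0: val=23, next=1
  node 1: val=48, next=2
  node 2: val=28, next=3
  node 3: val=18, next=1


Floyd's tortoise (slow, +1) and hare (fast, +2):
  init: slow=0, fast=0
  step 1: slow=1, fast=2
  step 2: slow=2, fast=1
  step 3: slow=3, fast=3
  slow == fast at node 3: cycle detected

Cycle: yes


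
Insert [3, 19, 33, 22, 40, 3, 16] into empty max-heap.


Insert 3: [3]
Insert 19: [19, 3]
Insert 33: [33, 3, 19]
Insert 22: [33, 22, 19, 3]
Insert 40: [40, 33, 19, 3, 22]
Insert 3: [40, 33, 19, 3, 22, 3]
Insert 16: [40, 33, 19, 3, 22, 3, 16]

Final heap: [40, 33, 19, 3, 22, 3, 16]


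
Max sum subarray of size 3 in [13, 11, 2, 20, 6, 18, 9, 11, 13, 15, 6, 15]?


[0:3]: 26
[1:4]: 33
[2:5]: 28
[3:6]: 44
[4:7]: 33
[5:8]: 38
[6:9]: 33
[7:10]: 39
[8:11]: 34
[9:12]: 36

Max: 44 at [3:6]
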